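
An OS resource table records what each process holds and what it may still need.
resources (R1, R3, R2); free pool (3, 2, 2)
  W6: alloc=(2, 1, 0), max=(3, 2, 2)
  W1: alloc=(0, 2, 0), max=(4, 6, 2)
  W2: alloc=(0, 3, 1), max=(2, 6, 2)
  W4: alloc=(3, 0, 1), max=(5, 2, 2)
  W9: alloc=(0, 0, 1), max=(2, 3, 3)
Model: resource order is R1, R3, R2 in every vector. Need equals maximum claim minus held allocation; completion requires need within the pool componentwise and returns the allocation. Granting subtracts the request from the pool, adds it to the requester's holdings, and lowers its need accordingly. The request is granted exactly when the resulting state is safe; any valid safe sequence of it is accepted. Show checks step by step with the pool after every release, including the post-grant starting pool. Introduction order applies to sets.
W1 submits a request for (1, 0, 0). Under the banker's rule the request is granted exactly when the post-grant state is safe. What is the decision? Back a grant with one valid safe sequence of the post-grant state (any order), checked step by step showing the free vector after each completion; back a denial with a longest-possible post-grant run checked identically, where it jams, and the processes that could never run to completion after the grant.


GRANT — the state after the grant stays safe, e.g. via W6, W4, W2, W1, W9.
Key observation: post-grant, (2, 2, 2) remains, and an order beginning with W6 completes everyone.
Verifying the post-grant state step by step:
  pool = (2, 2, 2)
  W6: need (1, 1, 2) fits (2, 2, 2); releases (2, 1, 0), pool now (4, 3, 2)
  W4: need (2, 2, 1) fits (4, 3, 2); releases (3, 0, 1), pool now (7, 3, 3)
  W2: need (2, 3, 1) fits (7, 3, 3); releases (0, 3, 1), pool now (7, 6, 4)
  W1: need (3, 4, 2) fits (7, 6, 4); releases (1, 2, 0), pool now (8, 8, 4)
  W9: need (2, 3, 2) fits (8, 8, 4); releases (0, 0, 1), pool now (8, 8, 5)


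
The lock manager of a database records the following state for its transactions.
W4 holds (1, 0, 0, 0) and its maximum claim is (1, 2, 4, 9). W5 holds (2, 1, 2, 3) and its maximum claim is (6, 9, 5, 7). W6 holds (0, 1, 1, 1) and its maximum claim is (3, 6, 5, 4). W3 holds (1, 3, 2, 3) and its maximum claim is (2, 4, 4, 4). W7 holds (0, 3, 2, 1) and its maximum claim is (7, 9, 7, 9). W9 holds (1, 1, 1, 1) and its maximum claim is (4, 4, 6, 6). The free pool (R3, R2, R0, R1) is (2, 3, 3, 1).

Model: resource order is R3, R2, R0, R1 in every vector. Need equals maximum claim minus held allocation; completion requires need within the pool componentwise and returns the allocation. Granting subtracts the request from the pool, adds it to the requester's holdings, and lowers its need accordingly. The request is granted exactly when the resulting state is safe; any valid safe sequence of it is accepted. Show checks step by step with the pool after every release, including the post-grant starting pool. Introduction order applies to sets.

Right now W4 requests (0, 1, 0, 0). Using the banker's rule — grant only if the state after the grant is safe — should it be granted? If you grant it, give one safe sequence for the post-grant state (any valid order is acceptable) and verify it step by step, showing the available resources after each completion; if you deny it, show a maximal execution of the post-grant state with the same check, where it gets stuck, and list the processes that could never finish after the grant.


DENY — the pretend-granted state is unsafe.
Key observation: after W3, W6, W9 the pool peaks at (4, 7, 7, 6), and each blocked process is short somewhere: W4 on R1; W5 on R2; W7 on R3, R1.
On the post-grant state, W3, W6, W9 is a maximal run — nothing extends it. Walking it through:
  pool = (2, 2, 3, 1)
  W3 needs (1, 1, 2, 1) <= (2, 2, 3, 1) -> finishes; pool += (1, 3, 2, 3) = (3, 5, 5, 4)
  W6 needs (3, 5, 4, 3) <= (3, 5, 5, 4) -> finishes; pool += (0, 1, 1, 1) = (3, 6, 6, 5)
  W9 needs (3, 3, 5, 5) <= (3, 6, 6, 5) -> finishes; pool += (1, 1, 1, 1) = (4, 7, 7, 6)
  W4 still needs (0, 1, 4, 9) but only (4, 7, 7, 6) is free — short on R1
  W5 still needs (4, 8, 3, 4) but only (4, 7, 7, 6) is free — short on R2
  W7 still needs (7, 6, 5, 8) but only (4, 7, 7, 6) is free — short on R3 and R1
Processes that could never finish after the grant: W4, W5 and W7.


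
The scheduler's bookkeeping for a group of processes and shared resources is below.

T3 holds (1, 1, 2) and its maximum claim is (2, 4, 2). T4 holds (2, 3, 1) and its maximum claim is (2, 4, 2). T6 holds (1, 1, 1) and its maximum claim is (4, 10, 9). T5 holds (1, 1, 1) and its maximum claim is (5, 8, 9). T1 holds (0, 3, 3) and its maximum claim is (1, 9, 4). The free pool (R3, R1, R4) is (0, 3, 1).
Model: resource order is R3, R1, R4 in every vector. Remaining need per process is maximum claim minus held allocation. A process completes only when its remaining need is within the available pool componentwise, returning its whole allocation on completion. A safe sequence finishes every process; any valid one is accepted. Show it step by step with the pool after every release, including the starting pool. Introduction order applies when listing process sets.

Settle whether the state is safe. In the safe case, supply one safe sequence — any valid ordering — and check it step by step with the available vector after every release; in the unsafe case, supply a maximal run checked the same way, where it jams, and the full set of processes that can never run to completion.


UNSAFE.
Key observation: T4, T1, T3 can finish, but then (3, 10, 7) is all there is, and the blocked group's R4 demands exceed it.
Going as far as possible: T4, T1, T3; after that, nothing fits. Check, step by step:
  pool = (0, 3, 1)
  T4: need (0, 1, 1) fits (0, 3, 1); releases (2, 3, 1), pool now (2, 6, 2)
  T1: need (1, 6, 1) fits (2, 6, 2); releases (0, 3, 3), pool now (2, 9, 5)
  T3: need (1, 3, 0) fits (2, 9, 5); releases (1, 1, 2), pool now (3, 10, 7)
  T6 still needs (3, 9, 8) but only (3, 10, 7) is free — short on R4
  T5 still needs (4, 7, 8) but only (3, 10, 7) is free — short on R3 and R4
Processes that can never finish: T6 and T5.


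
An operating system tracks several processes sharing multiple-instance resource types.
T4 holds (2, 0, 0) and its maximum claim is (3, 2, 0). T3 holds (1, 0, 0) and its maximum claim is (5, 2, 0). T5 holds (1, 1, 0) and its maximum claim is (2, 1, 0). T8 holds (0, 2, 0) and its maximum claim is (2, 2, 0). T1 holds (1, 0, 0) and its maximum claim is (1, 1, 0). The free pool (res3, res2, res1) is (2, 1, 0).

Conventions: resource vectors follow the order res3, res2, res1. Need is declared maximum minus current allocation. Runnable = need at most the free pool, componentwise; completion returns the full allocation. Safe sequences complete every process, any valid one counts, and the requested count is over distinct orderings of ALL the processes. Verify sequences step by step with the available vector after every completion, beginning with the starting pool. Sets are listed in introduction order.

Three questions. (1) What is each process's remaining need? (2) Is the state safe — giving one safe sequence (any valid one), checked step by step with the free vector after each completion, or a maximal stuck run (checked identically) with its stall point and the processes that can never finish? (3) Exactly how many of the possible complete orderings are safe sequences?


(1) Remaining need (order res3, res2, res1):
  T4: (1, 2, 0)
  T3: (4, 2, 0)
  T5: (1, 0, 0)
  T8: (2, 0, 0)
  T1: (0, 1, 0)
(2) SAFE, for example via the order T8, T1, T4, T3, T5.
Key observation: T8 is the earliest step where a requested resource binds exactly: need (2, 0, 0), pool (2, 1, 0) at its turn.
Walking it through:
  pool = (2, 1, 0)
  T8: need (2, 0, 0) fits (2, 1, 0); releases (0, 2, 0), pool now (2, 3, 0)
  T1: need (0, 1, 0) fits (2, 3, 0); releases (1, 0, 0), pool now (3, 3, 0)
  T4: need (1, 2, 0) fits (3, 3, 0); releases (2, 0, 0), pool now (5, 3, 0)
  T3: need (4, 2, 0) fits (5, 3, 0); releases (1, 0, 0), pool now (6, 3, 0)
  T5: need (1, 0, 0) fits (6, 3, 0); releases (1, 1, 0), pool now (7, 4, 0)
(3) The exact count: 40 of the possible complete orderings are safe sequences.


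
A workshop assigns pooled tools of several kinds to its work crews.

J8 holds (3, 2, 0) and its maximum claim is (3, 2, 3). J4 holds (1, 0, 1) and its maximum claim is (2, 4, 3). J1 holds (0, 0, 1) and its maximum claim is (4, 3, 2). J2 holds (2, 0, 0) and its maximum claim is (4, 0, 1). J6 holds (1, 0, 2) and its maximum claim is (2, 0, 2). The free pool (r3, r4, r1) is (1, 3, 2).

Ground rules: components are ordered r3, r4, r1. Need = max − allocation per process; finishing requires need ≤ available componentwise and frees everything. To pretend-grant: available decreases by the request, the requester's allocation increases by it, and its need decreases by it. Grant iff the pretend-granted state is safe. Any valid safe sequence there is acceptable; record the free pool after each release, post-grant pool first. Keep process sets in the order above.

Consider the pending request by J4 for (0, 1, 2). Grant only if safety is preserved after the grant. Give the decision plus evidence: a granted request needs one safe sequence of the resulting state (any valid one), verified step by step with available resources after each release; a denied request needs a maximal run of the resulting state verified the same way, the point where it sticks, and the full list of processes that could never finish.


DENY — the pretend-granted state is unsafe.
Key observation: after J6, J2 the pool peaks at (4, 2, 2), and each blocked process is short somewhere: J8 on r1; J4 on r4; J1 on r4.
After a pretend grant, a maximal execution: J6, J2 — then nothing else fits. Check, step by step:
  pool = (1, 2, 0)
  run J6 (needs (1, 0, 0), free (1, 2, 0)); after release of (1, 0, 2) the pool is (2, 2, 2)
  run J2 (needs (2, 0, 1), free (2, 2, 2)); after release of (2, 0, 0) the pool is (4, 2, 2)
  J8 cannot run: need (0, 0, 3) vs free (4, 2, 2) (insufficient r1)
  J4 cannot run: need (1, 3, 0) vs free (4, 2, 2) (insufficient r4)
  J1 cannot run: need (4, 3, 1) vs free (4, 2, 2) (insufficient r4)
Processes that could never finish after the grant: J8, J4 and J1.


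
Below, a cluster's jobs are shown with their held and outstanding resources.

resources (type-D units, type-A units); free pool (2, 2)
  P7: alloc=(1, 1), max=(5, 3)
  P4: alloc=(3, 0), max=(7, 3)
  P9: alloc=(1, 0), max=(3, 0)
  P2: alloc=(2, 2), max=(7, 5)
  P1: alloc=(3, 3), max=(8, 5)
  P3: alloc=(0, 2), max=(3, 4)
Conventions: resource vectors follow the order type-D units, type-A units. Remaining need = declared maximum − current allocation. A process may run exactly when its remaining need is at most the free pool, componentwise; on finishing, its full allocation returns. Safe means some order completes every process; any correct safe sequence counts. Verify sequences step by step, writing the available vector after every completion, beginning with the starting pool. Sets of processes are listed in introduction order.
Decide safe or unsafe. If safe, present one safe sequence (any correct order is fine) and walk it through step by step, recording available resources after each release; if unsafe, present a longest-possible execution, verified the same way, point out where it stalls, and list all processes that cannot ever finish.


UNSAFE.
Key observation: no order helps: past P9, P3, the free pool tops out at (3, 4), below what each blocked process needs in type-D units.
A maximal execution: P9, P3 — then nothing else fits. Verifying each step:
  pool = (2, 2)
  P9 needs (2, 0) <= (2, 2) -> finishes; pool += (1, 0) = (3, 2)
  P3 needs (3, 2) <= (3, 2) -> finishes; pool += (0, 2) = (3, 4)
  P7 cannot run: need (4, 2) vs free (3, 4) (insufficient type-D units)
  P4 cannot run: need (4, 3) vs free (3, 4) (insufficient type-D units)
  P2 cannot run: need (5, 3) vs free (3, 4) (insufficient type-D units)
  P1 cannot run: need (5, 2) vs free (3, 4) (insufficient type-D units)
Processes that can never finish: P7, P4, P2 and P1.


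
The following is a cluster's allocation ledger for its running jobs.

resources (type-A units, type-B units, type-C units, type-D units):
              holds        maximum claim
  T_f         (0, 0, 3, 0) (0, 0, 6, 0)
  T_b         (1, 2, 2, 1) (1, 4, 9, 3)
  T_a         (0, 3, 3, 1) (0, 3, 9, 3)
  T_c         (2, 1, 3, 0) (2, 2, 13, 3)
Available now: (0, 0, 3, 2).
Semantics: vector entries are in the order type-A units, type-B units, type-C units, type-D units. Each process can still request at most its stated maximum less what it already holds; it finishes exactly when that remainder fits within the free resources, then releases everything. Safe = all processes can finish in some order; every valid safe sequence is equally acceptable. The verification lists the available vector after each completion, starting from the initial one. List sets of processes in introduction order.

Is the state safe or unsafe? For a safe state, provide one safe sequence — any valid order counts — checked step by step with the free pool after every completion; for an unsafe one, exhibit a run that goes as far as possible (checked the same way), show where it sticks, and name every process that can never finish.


The state is SAFE; one workable sequence: T_f, T_a, T_b, T_c.
Key observation: the first exact fit in this order is T_f — it needs (0, 0, 3, 0) with (0, 0, 3, 2) free, meeting a requested resource to the last unit.
Step-by-step check:
  pool = (0, 0, 3, 2)
  run T_f (needs (0, 0, 3, 0), free (0, 0, 3, 2)); after release of (0, 0, 3, 0) the pool is (0, 0, 6, 2)
  run T_a (needs (0, 0, 6, 2), free (0, 0, 6, 2)); after release of (0, 3, 3, 1) the pool is (0, 3, 9, 3)
  run T_b (needs (0, 2, 7, 2), free (0, 3, 9, 3)); after release of (1, 2, 2, 1) the pool is (1, 5, 11, 4)
  run T_c (needs (0, 1, 10, 3), free (1, 5, 11, 4)); after release of (2, 1, 3, 0) the pool is (3, 6, 14, 4)


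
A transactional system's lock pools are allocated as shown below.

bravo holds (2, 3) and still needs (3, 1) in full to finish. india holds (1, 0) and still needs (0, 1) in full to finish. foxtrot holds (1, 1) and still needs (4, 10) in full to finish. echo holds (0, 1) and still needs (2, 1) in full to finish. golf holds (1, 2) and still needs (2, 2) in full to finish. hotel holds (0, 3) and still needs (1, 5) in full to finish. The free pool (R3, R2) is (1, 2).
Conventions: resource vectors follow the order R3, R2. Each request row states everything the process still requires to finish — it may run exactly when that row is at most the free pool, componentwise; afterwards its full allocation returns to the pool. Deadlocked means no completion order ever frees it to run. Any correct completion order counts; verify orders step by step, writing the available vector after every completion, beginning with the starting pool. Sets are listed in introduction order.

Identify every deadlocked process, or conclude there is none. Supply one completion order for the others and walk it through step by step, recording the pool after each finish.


No process is deadlocked.
Key observation: no deadlock: india fits now, and the freed resources carry the rest through.
The rest can finish in the order india, golf, bravo, hotel, foxtrot, echo. Step-by-step check:
  pool = (1, 2)
  run india (needs (0, 1), free (1, 2)); after release of (1, 0) the pool is (2, 2)
  run golf (needs (2, 2), free (2, 2)); after release of (1, 2) the pool is (3, 4)
  run bravo (needs (3, 1), free (3, 4)); after release of (2, 3) the pool is (5, 7)
  run hotel (needs (1, 5), free (5, 7)); after release of (0, 3) the pool is (5, 10)
  run foxtrot (needs (4, 10), free (5, 10)); after release of (1, 1) the pool is (6, 11)
  run echo (needs (2, 1), free (6, 11)); after release of (0, 1) the pool is (6, 12)


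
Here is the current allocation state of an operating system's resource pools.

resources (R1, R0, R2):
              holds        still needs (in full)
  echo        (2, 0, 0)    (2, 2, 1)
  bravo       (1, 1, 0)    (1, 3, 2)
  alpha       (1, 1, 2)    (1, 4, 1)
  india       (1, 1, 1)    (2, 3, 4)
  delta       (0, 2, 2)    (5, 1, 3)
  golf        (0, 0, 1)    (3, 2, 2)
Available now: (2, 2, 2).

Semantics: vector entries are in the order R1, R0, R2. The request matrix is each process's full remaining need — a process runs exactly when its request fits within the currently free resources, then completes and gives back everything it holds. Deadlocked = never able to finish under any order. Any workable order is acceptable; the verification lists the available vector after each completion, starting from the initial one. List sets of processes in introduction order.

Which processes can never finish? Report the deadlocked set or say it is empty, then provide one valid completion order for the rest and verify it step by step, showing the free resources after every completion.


Deadlocked: bravo, alpha, india and delta.
Key observation: after echo, golf the pool peaks at (4, 2, 3), and each blocked process is short somewhere: bravo on R0; alpha on R0; india on R0, R2; delta on R1.
The rest can finish in the order echo, golf. Verifying each step:
  pool = (2, 2, 2)
  run echo (needs (2, 2, 1), free (2, 2, 2)); after release of (2, 0, 0) the pool is (4, 2, 2)
  run golf (needs (3, 2, 2), free (4, 2, 2)); after release of (0, 0, 1) the pool is (4, 2, 3)
The stuck group stays short no matter what:
  bravo still needs (1, 3, 2) but only (4, 2, 3) is free — short on R0
  alpha still needs (1, 4, 1) but only (4, 2, 3) is free — short on R0
  india still needs (2, 3, 4) but only (4, 2, 3) is free — short on R0 and R2
  delta still needs (5, 1, 3) but only (4, 2, 3) is free — short on R1


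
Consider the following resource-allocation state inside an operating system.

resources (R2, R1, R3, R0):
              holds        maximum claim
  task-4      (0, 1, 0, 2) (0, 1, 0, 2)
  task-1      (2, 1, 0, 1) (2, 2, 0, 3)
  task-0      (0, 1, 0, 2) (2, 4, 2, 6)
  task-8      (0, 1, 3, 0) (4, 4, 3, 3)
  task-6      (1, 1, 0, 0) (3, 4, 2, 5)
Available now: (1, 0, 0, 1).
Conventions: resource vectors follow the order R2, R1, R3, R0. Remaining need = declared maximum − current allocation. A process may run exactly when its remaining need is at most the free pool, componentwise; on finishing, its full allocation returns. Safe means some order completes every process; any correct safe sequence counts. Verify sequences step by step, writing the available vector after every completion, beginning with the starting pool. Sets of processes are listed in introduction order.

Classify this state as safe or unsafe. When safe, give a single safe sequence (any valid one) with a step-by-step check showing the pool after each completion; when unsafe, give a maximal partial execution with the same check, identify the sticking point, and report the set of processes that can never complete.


UNSAFE.
Key observation: task-4, task-1 can finish, but then (3, 2, 0, 4) is all there is, and the blocked group's R1 demands exceed it.
A maximal execution: task-4, task-1 — then nothing else fits. Check, step by step:
  pool = (1, 0, 0, 1)
  task-4: need (0, 0, 0, 0) fits (1, 0, 0, 1); releases (0, 1, 0, 2), pool now (1, 1, 0, 3)
  task-1: need (0, 1, 0, 2) fits (1, 1, 0, 3); releases (2, 1, 0, 1), pool now (3, 2, 0, 4)
  task-0 still needs (2, 3, 2, 4) but only (3, 2, 0, 4) is free — short on R1 and R3
  task-8 still needs (4, 3, 0, 3) but only (3, 2, 0, 4) is free — short on R2 and R1
  task-6 still needs (2, 3, 2, 5) but only (3, 2, 0, 4) is free — short on R1, R3 and R0
Never able to finish: task-0, task-8 and task-6.


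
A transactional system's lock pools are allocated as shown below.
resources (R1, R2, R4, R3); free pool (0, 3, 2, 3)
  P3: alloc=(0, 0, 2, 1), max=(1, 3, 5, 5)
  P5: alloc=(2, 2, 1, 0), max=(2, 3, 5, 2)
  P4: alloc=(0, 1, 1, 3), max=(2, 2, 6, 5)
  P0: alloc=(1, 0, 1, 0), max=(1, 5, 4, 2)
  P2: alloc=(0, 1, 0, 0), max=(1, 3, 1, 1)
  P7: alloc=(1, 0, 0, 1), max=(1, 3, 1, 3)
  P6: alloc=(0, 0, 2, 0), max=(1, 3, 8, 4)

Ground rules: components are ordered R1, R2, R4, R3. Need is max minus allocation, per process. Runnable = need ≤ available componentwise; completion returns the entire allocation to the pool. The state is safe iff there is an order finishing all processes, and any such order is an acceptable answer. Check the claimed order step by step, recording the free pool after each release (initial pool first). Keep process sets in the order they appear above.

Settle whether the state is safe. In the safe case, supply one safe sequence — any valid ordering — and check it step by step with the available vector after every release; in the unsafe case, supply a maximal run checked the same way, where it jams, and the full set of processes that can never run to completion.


UNSAFE.
Key observation: after P7, P2 complete, (1, 4, 2, 4) is the best the pool ever gets, yet each leftover process wants more R4.
The run P7, P2 cannot be extended any further. Step-by-step check:
  pool = (0, 3, 2, 3)
  P7: need (0, 3, 1, 2) fits (0, 3, 2, 3); releases (1, 0, 0, 1), pool now (1, 3, 2, 4)
  P2: need (1, 2, 1, 1) fits (1, 3, 2, 4); releases (0, 1, 0, 0), pool now (1, 4, 2, 4)
  P3 cannot run: need (1, 3, 3, 4) vs free (1, 4, 2, 4) (insufficient R4)
  P5 cannot run: need (0, 1, 4, 2) vs free (1, 4, 2, 4) (insufficient R4)
  P4 cannot run: need (2, 1, 5, 2) vs free (1, 4, 2, 4) (insufficient R1 and R4)
  P0 cannot run: need (0, 5, 3, 2) vs free (1, 4, 2, 4) (insufficient R2 and R4)
  P6 cannot run: need (1, 3, 6, 4) vs free (1, 4, 2, 4) (insufficient R4)
Permanently blocked: P3, P5, P4, P0 and P6.


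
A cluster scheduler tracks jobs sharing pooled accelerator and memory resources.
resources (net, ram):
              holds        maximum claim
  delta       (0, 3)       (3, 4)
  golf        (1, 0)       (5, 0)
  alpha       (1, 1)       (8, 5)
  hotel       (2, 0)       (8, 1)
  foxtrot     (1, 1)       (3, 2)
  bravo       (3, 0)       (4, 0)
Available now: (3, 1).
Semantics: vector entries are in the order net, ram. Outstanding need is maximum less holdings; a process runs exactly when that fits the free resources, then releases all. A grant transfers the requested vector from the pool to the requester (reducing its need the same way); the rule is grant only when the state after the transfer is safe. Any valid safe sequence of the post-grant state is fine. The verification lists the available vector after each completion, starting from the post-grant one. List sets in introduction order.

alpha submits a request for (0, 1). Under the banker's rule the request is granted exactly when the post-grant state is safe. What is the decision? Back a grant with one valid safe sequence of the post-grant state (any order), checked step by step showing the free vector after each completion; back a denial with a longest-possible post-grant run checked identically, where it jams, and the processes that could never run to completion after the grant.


DENY: after the grant no complete ordering would exist.
Key observation: the wall is ram: completing bravo, golf brings the pool only to (7, 0), and all the rest need more.
Pretend the grant happened; the run bravo, golf goes as far as possible. Verifying each step:
  pool = (3, 0)
  bravo: need (1, 0) fits (3, 0); releases (3, 0), pool now (6, 0)
  golf: need (4, 0) fits (6, 0); releases (1, 0), pool now (7, 0)
  delta still needs (3, 1) but only (7, 0) is free — short on ram
  alpha still needs (7, 3) but only (7, 0) is free — short on ram
  hotel still needs (6, 1) but only (7, 0) is free — short on ram
  foxtrot still needs (2, 1) but only (7, 0) is free — short on ram
Processes that could never finish after the grant: delta, alpha, hotel and foxtrot.


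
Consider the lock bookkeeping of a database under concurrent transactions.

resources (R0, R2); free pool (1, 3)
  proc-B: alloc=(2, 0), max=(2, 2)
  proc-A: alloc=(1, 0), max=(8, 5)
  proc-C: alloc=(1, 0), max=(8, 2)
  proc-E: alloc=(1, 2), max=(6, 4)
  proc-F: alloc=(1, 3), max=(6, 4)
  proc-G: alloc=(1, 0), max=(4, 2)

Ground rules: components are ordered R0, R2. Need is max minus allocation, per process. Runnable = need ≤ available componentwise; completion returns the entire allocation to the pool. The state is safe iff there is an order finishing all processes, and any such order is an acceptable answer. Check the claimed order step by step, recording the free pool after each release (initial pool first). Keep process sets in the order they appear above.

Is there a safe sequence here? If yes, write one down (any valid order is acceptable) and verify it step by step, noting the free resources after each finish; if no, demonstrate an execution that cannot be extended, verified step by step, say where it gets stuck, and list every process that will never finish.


UNSAFE.
Key observation: the wall is R0: completing proc-B, proc-G brings the pool only to (4, 3), and all the rest need more.
Going as far as possible: proc-B, proc-G; after that, nothing fits. Check, step by step:
  pool = (1, 3)
  proc-B: need (0, 2) fits (1, 3); releases (2, 0), pool now (3, 3)
  proc-G: need (3, 2) fits (3, 3); releases (1, 0), pool now (4, 3)
  proc-A cannot run: need (7, 5) vs free (4, 3) (insufficient R0 and R2)
  proc-C cannot run: need (7, 2) vs free (4, 3) (insufficient R0)
  proc-E cannot run: need (5, 2) vs free (4, 3) (insufficient R0)
  proc-F cannot run: need (5, 1) vs free (4, 3) (insufficient R0)
Processes that can never finish: proc-A, proc-C, proc-E and proc-F.


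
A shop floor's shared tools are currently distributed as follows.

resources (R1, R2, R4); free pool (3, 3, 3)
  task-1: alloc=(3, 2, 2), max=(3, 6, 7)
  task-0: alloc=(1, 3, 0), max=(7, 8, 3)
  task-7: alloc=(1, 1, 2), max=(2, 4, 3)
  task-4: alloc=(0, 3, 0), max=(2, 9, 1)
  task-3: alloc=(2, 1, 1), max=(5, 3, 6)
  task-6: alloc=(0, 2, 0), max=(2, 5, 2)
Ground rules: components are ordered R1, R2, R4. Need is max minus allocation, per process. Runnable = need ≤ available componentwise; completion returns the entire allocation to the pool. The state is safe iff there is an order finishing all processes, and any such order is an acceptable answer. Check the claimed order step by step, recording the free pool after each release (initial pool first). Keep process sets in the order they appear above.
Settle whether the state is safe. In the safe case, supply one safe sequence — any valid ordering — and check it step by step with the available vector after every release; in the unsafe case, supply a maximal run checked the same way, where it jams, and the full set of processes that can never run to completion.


SAFE, for example via the order task-7, task-1, task-3, task-0, task-6, task-4.
Key observation: reading the order forward, task-7 is the first process whose need (1, 3, 1) meets the free pool (3, 3, 3) exactly on a resource it requests.
Verifying each step:
  pool = (3, 3, 3)
  run task-7 (needs (1, 3, 1), free (3, 3, 3)); after release of (1, 1, 2) the pool is (4, 4, 5)
  run task-1 (needs (0, 4, 5), free (4, 4, 5)); after release of (3, 2, 2) the pool is (7, 6, 7)
  run task-3 (needs (3, 2, 5), free (7, 6, 7)); after release of (2, 1, 1) the pool is (9, 7, 8)
  run task-0 (needs (6, 5, 3), free (9, 7, 8)); after release of (1, 3, 0) the pool is (10, 10, 8)
  run task-6 (needs (2, 3, 2), free (10, 10, 8)); after release of (0, 2, 0) the pool is (10, 12, 8)
  run task-4 (needs (2, 6, 1), free (10, 12, 8)); after release of (0, 3, 0) the pool is (10, 15, 8)


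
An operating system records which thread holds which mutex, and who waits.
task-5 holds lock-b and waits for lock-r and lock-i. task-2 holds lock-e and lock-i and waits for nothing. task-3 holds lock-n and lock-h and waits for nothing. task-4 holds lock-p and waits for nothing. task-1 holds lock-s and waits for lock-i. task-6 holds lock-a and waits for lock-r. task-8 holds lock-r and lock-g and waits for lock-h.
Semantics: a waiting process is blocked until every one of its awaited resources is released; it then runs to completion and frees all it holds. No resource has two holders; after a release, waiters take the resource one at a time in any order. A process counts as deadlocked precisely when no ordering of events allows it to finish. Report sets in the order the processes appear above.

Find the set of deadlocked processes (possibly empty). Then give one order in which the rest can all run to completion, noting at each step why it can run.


Nothing here is deadlocked.
Key observation: no waiting chain loops back on itself — every chain ends at a process that waits on nothing, so everyone eventually runs.
The rest can finish in the order task-3, task-2, task-1, task-4, task-8, task-5, task-6.
Walking it through:
  task-3 waits on nothing -> runs at once and releases lock-n and lock-h
  task-2 waits on nothing -> runs at once and releases lock-e and lock-i
  task-1: everything it awaited (lock-i) is free; runs, freeing lock-s
  task-4 waits on nothing -> runs at once and releases lock-p
  task-8: everything it awaited (lock-h) is free; runs, freeing lock-r and lock-g
  task-5: everything it awaited (lock-r and lock-i) is free; runs, freeing lock-b
  task-6: everything it awaited (lock-r) is free; runs, freeing lock-a


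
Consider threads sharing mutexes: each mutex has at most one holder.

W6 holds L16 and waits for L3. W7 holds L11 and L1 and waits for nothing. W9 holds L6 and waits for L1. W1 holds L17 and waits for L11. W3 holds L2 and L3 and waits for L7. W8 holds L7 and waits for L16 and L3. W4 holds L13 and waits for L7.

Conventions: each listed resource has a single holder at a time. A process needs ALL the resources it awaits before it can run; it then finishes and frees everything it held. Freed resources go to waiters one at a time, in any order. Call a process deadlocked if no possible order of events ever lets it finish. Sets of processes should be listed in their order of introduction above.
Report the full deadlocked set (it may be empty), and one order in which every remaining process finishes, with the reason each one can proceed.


The deadlocked set is W6, W3, W8 and W4.
Key observation: the knot is the closed ring of waits W6 -> W3 -> W8 -> W6; W4 waits into the deadlock from upstream.
One completion order for the rest: W7, W1, W9.
Check, step by step:
  W7: no waits; runs immediately, freeing L11 and L1
  W1: everything it awaited (L11) is free; runs, freeing L17
  W9: everything it awaited (L1) is free; runs, freeing L6


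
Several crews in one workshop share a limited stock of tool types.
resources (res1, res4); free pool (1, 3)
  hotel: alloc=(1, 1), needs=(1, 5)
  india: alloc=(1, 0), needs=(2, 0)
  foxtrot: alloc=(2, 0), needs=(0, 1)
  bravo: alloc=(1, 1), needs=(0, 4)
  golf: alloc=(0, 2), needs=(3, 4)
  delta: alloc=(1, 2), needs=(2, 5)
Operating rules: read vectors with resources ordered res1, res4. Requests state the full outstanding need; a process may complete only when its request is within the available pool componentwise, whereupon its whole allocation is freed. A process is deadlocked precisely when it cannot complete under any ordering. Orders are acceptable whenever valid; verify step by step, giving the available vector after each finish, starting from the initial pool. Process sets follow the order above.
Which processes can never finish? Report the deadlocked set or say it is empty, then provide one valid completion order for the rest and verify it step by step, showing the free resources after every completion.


Deadlocked: hotel, bravo, golf and delta.
Key observation: once foxtrot, india finish, the pool peaks at (4, 3) — and every remaining process still needs more res4 than that.
One completion order for the rest: foxtrot, india. Check, step by step:
  pool = (1, 3)
  foxtrot needs (0, 1) <= (1, 3) -> finishes; pool += (2, 0) = (3, 3)
  india needs (2, 0) <= (3, 3) -> finishes; pool += (1, 0) = (4, 3)
The stuck group stays short no matter what:
  hotel cannot run: need (1, 5) vs free (4, 3) (insufficient res4)
  bravo cannot run: need (0, 4) vs free (4, 3) (insufficient res4)
  golf cannot run: need (3, 4) vs free (4, 3) (insufficient res4)
  delta cannot run: need (2, 5) vs free (4, 3) (insufficient res4)


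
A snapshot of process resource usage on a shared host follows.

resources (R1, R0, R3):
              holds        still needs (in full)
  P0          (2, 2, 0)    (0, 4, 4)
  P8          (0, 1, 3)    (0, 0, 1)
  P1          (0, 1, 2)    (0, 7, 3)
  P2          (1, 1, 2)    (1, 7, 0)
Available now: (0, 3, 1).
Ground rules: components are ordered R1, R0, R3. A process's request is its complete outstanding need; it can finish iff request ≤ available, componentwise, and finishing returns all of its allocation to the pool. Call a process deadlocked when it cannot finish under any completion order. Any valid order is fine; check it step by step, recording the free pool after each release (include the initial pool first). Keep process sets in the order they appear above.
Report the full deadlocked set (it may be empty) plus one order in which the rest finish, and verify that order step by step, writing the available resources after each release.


Deadlocked: P1 and P2.
Key observation: the pool after P8, P0 is (2, 6, 4); every surviving request exceeds it in R0, so progress ends there.
A valid finishing order for the others: P8, P0. Check, step by step:
  pool = (0, 3, 1)
  P8: need (0, 0, 1) fits (0, 3, 1); releases (0, 1, 3), pool now (0, 4, 4)
  P0: need (0, 4, 4) fits (0, 4, 4); releases (2, 2, 0), pool now (2, 6, 4)
The stuck group stays short no matter what:
  P1 still needs (0, 7, 3) but only (2, 6, 4) is free — short on R0
  P2 still needs (1, 7, 0) but only (2, 6, 4) is free — short on R0


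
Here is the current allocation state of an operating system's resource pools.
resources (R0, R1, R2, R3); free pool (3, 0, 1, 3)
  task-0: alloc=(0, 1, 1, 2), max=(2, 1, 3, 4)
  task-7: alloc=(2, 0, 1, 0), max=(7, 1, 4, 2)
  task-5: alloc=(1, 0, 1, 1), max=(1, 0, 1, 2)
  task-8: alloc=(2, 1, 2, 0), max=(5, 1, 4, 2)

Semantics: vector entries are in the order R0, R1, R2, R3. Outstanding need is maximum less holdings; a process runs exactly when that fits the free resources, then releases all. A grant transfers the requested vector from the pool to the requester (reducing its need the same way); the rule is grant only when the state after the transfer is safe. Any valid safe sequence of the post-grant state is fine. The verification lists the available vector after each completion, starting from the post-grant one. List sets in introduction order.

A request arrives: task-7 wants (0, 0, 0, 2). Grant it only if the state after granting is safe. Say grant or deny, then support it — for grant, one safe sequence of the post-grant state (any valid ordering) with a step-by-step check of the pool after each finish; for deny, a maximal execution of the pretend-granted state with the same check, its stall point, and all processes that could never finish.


GRANT. The post-grant state is safe; one safe sequence: task-5, task-8, task-7, task-0.
Key observation: the transfer keeps a workable pool ((3, 0, 1, 1)); task-5 starts the safe sequence.
Step-by-step check of the post-grant state:
  pool = (3, 0, 1, 1)
  run task-5 (needs (0, 0, 0, 1), free (3, 0, 1, 1)); after release of (1, 0, 1, 1) the pool is (4, 0, 2, 2)
  run task-8 (needs (3, 0, 2, 2), free (4, 0, 2, 2)); after release of (2, 1, 2, 0) the pool is (6, 1, 4, 2)
  run task-7 (needs (5, 1, 3, 0), free (6, 1, 4, 2)); after release of (2, 0, 1, 2) the pool is (8, 1, 5, 4)
  run task-0 (needs (2, 0, 2, 2), free (8, 1, 5, 4)); after release of (0, 1, 1, 2) the pool is (8, 2, 6, 6)


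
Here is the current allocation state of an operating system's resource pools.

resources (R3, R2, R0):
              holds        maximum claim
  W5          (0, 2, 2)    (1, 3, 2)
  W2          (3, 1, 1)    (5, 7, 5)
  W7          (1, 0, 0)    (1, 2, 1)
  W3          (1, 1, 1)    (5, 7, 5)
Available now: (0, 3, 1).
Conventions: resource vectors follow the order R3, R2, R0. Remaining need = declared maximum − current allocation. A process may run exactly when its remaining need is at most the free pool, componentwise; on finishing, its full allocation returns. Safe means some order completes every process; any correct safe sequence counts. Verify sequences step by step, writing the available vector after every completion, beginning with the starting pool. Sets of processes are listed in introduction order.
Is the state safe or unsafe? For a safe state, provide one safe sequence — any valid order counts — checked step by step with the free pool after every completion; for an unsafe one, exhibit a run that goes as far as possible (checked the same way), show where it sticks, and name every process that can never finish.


UNSAFE — no complete ordering exists.
Key observation: after W7, W5 complete, (1, 5, 3) is the best the pool ever gets, yet each leftover process wants more R3.
A maximal execution: W7, W5 — then nothing else fits. Walking it through:
  pool = (0, 3, 1)
  run W7 (needs (0, 2, 1), free (0, 3, 1)); after release of (1, 0, 0) the pool is (1, 3, 1)
  run W5 (needs (1, 1, 0), free (1, 3, 1)); after release of (0, 2, 2) the pool is (1, 5, 3)
  blocked: W2 wants (2, 6, 4), pool (1, 5, 3) — not enough R3, R2 and R0
  blocked: W3 wants (4, 6, 4), pool (1, 5, 3) — not enough R3, R2 and R0
Processes that can never finish: W2 and W3.


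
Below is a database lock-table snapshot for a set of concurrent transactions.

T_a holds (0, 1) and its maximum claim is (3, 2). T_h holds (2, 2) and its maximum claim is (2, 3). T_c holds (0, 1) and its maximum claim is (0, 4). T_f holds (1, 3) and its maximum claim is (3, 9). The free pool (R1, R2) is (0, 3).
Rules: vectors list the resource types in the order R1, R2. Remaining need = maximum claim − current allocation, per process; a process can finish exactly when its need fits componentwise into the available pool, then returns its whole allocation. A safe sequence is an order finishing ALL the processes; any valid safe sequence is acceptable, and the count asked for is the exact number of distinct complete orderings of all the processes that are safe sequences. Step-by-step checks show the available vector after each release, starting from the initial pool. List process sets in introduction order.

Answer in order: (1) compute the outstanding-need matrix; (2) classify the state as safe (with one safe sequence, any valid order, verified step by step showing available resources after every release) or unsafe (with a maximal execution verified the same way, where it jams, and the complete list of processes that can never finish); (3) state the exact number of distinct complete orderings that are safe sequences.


(1) Need matrix, components ordered R1, R2:
  T_a: (3, 1)
  T_h: (0, 1)
  T_c: (0, 3)
  T_f: (2, 6)
(2) The state is SAFE; one workable sequence: T_h, T_c, T_f, T_a.
Key observation: the order's first zero-slack moment is T_f ((2, 6) needed, (2, 6) free — a requested resource with nothing to spare).
Step-by-step check:
  pool = (0, 3)
  T_h needs (0, 1) <= (0, 3) -> finishes; pool += (2, 2) = (2, 5)
  T_c needs (0, 3) <= (2, 5) -> finishes; pool += (0, 1) = (2, 6)
  T_f needs (2, 6) <= (2, 6) -> finishes; pool += (1, 3) = (3, 9)
  T_a needs (3, 1) <= (3, 9) -> finishes; pool += (0, 1) = (3, 10)
(3) Precisely 2 of the possible complete orderings are safe sequences.


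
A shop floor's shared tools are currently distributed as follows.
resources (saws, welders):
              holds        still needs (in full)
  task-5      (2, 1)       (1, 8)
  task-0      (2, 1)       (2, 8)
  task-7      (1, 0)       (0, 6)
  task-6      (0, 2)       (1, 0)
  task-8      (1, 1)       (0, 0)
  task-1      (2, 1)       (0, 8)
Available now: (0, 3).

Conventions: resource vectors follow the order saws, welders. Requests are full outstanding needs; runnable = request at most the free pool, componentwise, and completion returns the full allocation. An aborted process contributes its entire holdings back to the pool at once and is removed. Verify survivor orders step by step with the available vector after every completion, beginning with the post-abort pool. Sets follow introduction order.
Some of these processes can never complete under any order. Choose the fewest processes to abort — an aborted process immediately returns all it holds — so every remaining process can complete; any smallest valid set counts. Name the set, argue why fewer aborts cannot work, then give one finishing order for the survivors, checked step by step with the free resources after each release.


Abort task-0 and task-1.
Key observation: the returned (4, 2) from task-0 and task-1 is what brings task-5 — unrunnable before, under any order — into play at step 3.
Why nothing smaller works — every single abort fails: task-5 alone leaves task-0 blocked (short on welders); task-0 alone leaves task-5 blocked (short on welders); task-7 alone leaves task-5 blocked (short on welders); task-6 alone leaves task-5 blocked (short on welders); task-8 alone leaves task-5 blocked (short on welders); task-1 alone leaves task-5 blocked (short on welders).
The survivors complete as task-6, task-8, task-5, task-7. Step-by-step check (starting from the post-abort pool):
  pool = (4, 5)
  task-6 needs (1, 0) <= (4, 5) -> finishes; pool += (0, 2) = (4, 7)
  task-8 needs (0, 0) <= (4, 7) -> finishes; pool += (1, 1) = (5, 8)
  task-5 needs (1, 8) <= (5, 8) -> finishes; pool += (2, 1) = (7, 9)
  task-7 needs (0, 6) <= (7, 9) -> finishes; pool += (1, 0) = (8, 9)
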